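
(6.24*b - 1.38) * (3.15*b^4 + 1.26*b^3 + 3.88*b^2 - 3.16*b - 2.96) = 19.656*b^5 + 3.5154*b^4 + 22.4724*b^3 - 25.0728*b^2 - 14.1096*b + 4.0848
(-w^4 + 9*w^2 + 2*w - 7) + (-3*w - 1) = -w^4 + 9*w^2 - w - 8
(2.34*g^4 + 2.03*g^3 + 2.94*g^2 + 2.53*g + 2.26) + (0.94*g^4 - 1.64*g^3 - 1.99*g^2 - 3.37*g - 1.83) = 3.28*g^4 + 0.39*g^3 + 0.95*g^2 - 0.84*g + 0.43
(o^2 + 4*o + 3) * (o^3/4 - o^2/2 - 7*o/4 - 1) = o^5/4 + o^4/2 - 3*o^3 - 19*o^2/2 - 37*o/4 - 3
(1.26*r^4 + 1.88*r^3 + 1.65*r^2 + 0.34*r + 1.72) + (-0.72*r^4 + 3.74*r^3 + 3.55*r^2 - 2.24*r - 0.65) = 0.54*r^4 + 5.62*r^3 + 5.2*r^2 - 1.9*r + 1.07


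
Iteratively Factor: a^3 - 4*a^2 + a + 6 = (a - 3)*(a^2 - a - 2) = (a - 3)*(a + 1)*(a - 2)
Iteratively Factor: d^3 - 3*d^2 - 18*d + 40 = (d - 5)*(d^2 + 2*d - 8) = (d - 5)*(d + 4)*(d - 2)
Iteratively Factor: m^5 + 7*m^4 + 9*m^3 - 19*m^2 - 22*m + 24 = (m - 1)*(m^4 + 8*m^3 + 17*m^2 - 2*m - 24) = (m - 1)^2*(m^3 + 9*m^2 + 26*m + 24) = (m - 1)^2*(m + 4)*(m^2 + 5*m + 6) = (m - 1)^2*(m + 2)*(m + 4)*(m + 3)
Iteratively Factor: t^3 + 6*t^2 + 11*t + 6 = (t + 3)*(t^2 + 3*t + 2) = (t + 2)*(t + 3)*(t + 1)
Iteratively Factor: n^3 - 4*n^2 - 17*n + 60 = (n + 4)*(n^2 - 8*n + 15) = (n - 5)*(n + 4)*(n - 3)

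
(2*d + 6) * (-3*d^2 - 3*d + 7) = -6*d^3 - 24*d^2 - 4*d + 42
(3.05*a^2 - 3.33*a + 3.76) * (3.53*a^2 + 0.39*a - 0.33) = 10.7665*a^4 - 10.5654*a^3 + 10.9676*a^2 + 2.5653*a - 1.2408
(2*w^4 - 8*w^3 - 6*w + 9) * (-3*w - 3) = -6*w^5 + 18*w^4 + 24*w^3 + 18*w^2 - 9*w - 27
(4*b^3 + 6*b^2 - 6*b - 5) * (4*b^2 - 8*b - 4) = 16*b^5 - 8*b^4 - 88*b^3 + 4*b^2 + 64*b + 20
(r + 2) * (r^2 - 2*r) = r^3 - 4*r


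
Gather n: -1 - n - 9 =-n - 10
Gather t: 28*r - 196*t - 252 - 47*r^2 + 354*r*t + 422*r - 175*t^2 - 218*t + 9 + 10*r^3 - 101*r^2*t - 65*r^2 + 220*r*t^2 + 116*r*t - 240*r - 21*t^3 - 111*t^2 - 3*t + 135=10*r^3 - 112*r^2 + 210*r - 21*t^3 + t^2*(220*r - 286) + t*(-101*r^2 + 470*r - 417) - 108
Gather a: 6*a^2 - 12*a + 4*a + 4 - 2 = 6*a^2 - 8*a + 2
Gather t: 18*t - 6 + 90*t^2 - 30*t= 90*t^2 - 12*t - 6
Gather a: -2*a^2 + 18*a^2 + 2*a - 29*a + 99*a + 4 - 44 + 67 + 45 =16*a^2 + 72*a + 72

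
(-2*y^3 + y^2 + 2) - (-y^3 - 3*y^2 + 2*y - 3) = -y^3 + 4*y^2 - 2*y + 5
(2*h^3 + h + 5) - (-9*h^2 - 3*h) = 2*h^3 + 9*h^2 + 4*h + 5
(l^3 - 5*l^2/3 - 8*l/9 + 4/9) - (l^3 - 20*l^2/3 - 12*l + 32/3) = 5*l^2 + 100*l/9 - 92/9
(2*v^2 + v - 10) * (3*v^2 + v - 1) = 6*v^4 + 5*v^3 - 31*v^2 - 11*v + 10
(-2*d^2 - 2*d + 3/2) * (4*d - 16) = -8*d^3 + 24*d^2 + 38*d - 24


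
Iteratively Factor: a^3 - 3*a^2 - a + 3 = (a - 3)*(a^2 - 1) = (a - 3)*(a + 1)*(a - 1)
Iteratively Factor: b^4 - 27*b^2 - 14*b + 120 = (b - 2)*(b^3 + 2*b^2 - 23*b - 60) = (b - 2)*(b + 3)*(b^2 - b - 20) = (b - 2)*(b + 3)*(b + 4)*(b - 5)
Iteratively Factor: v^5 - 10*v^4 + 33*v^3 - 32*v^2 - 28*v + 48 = (v + 1)*(v^4 - 11*v^3 + 44*v^2 - 76*v + 48) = (v - 2)*(v + 1)*(v^3 - 9*v^2 + 26*v - 24) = (v - 2)^2*(v + 1)*(v^2 - 7*v + 12) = (v - 4)*(v - 2)^2*(v + 1)*(v - 3)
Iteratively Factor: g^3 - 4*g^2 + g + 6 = (g + 1)*(g^2 - 5*g + 6) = (g - 3)*(g + 1)*(g - 2)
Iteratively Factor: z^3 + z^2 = (z + 1)*(z^2) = z*(z + 1)*(z)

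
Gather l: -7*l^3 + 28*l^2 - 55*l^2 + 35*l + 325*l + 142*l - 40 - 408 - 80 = -7*l^3 - 27*l^2 + 502*l - 528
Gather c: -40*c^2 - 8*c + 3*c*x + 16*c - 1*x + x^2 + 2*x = -40*c^2 + c*(3*x + 8) + x^2 + x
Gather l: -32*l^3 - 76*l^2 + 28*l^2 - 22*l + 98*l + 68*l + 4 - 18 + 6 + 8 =-32*l^3 - 48*l^2 + 144*l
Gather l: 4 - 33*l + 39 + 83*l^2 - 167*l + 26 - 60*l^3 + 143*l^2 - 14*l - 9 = -60*l^3 + 226*l^2 - 214*l + 60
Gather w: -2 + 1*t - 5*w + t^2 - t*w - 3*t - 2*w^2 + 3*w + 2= t^2 - 2*t - 2*w^2 + w*(-t - 2)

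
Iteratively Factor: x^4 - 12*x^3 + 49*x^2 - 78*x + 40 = (x - 5)*(x^3 - 7*x^2 + 14*x - 8) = (x - 5)*(x - 4)*(x^2 - 3*x + 2) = (x - 5)*(x - 4)*(x - 2)*(x - 1)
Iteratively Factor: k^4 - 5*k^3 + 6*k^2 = (k - 2)*(k^3 - 3*k^2) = k*(k - 2)*(k^2 - 3*k) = k*(k - 3)*(k - 2)*(k)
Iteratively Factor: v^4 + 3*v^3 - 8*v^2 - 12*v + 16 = (v - 2)*(v^3 + 5*v^2 + 2*v - 8) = (v - 2)*(v + 2)*(v^2 + 3*v - 4) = (v - 2)*(v - 1)*(v + 2)*(v + 4)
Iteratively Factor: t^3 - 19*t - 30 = (t - 5)*(t^2 + 5*t + 6) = (t - 5)*(t + 2)*(t + 3)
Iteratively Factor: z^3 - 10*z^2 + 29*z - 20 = (z - 1)*(z^2 - 9*z + 20) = (z - 5)*(z - 1)*(z - 4)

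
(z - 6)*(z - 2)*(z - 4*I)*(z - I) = z^4 - 8*z^3 - 5*I*z^3 + 8*z^2 + 40*I*z^2 + 32*z - 60*I*z - 48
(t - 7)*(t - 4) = t^2 - 11*t + 28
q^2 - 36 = (q - 6)*(q + 6)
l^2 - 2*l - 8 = (l - 4)*(l + 2)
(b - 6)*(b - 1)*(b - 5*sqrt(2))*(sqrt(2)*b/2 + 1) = sqrt(2)*b^4/2 - 7*sqrt(2)*b^3/2 - 4*b^3 - 2*sqrt(2)*b^2 + 28*b^2 - 24*b + 35*sqrt(2)*b - 30*sqrt(2)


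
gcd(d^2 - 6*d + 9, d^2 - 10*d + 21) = d - 3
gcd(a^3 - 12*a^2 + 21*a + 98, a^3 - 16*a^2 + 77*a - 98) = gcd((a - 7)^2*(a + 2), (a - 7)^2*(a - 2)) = a^2 - 14*a + 49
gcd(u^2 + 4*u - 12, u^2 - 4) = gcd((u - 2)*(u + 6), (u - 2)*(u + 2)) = u - 2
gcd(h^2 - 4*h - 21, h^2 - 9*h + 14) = h - 7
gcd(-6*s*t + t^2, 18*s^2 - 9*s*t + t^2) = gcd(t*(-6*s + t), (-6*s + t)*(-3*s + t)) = 6*s - t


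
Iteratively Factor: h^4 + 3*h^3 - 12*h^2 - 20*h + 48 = (h - 2)*(h^3 + 5*h^2 - 2*h - 24) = (h - 2)*(h + 3)*(h^2 + 2*h - 8) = (h - 2)*(h + 3)*(h + 4)*(h - 2)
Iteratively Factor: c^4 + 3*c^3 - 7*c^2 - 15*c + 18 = (c - 2)*(c^3 + 5*c^2 + 3*c - 9) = (c - 2)*(c + 3)*(c^2 + 2*c - 3) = (c - 2)*(c - 1)*(c + 3)*(c + 3)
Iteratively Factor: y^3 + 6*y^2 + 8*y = (y + 4)*(y^2 + 2*y) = y*(y + 4)*(y + 2)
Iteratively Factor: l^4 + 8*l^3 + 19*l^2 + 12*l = (l + 3)*(l^3 + 5*l^2 + 4*l) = (l + 3)*(l + 4)*(l^2 + l) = l*(l + 3)*(l + 4)*(l + 1)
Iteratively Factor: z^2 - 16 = (z + 4)*(z - 4)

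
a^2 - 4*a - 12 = (a - 6)*(a + 2)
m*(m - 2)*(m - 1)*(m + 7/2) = m^4 + m^3/2 - 17*m^2/2 + 7*m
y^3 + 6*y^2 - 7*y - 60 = (y - 3)*(y + 4)*(y + 5)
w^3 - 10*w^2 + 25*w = w*(w - 5)^2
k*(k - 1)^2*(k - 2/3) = k^4 - 8*k^3/3 + 7*k^2/3 - 2*k/3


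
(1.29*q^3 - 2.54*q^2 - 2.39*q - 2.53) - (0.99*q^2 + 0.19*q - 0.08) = 1.29*q^3 - 3.53*q^2 - 2.58*q - 2.45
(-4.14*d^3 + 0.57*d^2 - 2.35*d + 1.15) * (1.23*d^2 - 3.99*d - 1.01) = -5.0922*d^5 + 17.2197*d^4 - 0.9834*d^3 + 10.2153*d^2 - 2.215*d - 1.1615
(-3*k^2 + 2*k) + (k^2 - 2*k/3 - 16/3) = -2*k^2 + 4*k/3 - 16/3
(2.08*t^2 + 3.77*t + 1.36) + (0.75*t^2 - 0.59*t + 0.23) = 2.83*t^2 + 3.18*t + 1.59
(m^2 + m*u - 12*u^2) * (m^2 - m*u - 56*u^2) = m^4 - 69*m^2*u^2 - 44*m*u^3 + 672*u^4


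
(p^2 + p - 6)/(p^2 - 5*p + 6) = (p + 3)/(p - 3)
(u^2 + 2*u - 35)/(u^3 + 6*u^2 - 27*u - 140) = 1/(u + 4)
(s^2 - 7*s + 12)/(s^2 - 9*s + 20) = (s - 3)/(s - 5)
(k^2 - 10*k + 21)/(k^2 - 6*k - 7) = (k - 3)/(k + 1)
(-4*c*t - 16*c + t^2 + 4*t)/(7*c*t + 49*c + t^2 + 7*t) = (-4*c*t - 16*c + t^2 + 4*t)/(7*c*t + 49*c + t^2 + 7*t)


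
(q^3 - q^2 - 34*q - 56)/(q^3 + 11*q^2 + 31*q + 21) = (q^3 - q^2 - 34*q - 56)/(q^3 + 11*q^2 + 31*q + 21)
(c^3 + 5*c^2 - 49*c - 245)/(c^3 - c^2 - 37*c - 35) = (c + 7)/(c + 1)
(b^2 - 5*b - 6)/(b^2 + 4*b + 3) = (b - 6)/(b + 3)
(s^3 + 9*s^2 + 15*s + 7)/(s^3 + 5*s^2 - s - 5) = (s^2 + 8*s + 7)/(s^2 + 4*s - 5)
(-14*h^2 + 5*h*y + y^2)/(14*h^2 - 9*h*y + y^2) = (7*h + y)/(-7*h + y)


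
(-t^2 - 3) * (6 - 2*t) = 2*t^3 - 6*t^2 + 6*t - 18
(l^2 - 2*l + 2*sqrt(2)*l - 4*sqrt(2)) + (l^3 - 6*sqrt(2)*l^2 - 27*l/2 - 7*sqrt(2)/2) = l^3 - 6*sqrt(2)*l^2 + l^2 - 31*l/2 + 2*sqrt(2)*l - 15*sqrt(2)/2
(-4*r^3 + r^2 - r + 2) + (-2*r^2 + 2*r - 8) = -4*r^3 - r^2 + r - 6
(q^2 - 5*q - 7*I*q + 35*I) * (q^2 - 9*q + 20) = q^4 - 14*q^3 - 7*I*q^3 + 65*q^2 + 98*I*q^2 - 100*q - 455*I*q + 700*I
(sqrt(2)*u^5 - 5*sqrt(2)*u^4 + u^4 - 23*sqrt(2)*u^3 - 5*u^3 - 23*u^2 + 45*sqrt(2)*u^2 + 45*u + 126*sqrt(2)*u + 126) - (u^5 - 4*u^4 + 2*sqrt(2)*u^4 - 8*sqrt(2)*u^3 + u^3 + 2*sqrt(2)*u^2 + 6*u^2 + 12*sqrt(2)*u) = -u^5 + sqrt(2)*u^5 - 7*sqrt(2)*u^4 + 5*u^4 - 15*sqrt(2)*u^3 - 6*u^3 - 29*u^2 + 43*sqrt(2)*u^2 + 45*u + 114*sqrt(2)*u + 126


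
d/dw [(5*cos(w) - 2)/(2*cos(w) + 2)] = -7*sin(w)/(2*(cos(w) + 1)^2)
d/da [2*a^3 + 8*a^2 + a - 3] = 6*a^2 + 16*a + 1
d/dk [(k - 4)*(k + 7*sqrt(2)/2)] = 2*k - 4 + 7*sqrt(2)/2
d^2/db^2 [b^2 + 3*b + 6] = 2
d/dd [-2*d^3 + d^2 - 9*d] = -6*d^2 + 2*d - 9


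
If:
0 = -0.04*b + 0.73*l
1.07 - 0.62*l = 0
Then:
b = 31.50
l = 1.73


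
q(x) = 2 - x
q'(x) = -1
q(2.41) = -0.41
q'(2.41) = -1.00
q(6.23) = -4.23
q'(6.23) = -1.00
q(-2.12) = 4.12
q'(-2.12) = -1.00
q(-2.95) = 4.95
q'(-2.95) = -1.00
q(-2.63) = 4.63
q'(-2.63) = -1.00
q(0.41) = 1.59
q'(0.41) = -1.00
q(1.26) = 0.74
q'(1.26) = -1.00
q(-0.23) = 2.23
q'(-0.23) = -1.00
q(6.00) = -4.00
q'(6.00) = -1.00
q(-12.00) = 14.00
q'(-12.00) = -1.00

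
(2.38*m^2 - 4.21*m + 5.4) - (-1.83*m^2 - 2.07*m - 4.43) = 4.21*m^2 - 2.14*m + 9.83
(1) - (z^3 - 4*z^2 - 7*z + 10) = -z^3 + 4*z^2 + 7*z - 9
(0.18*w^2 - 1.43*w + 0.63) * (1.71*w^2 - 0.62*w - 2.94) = 0.3078*w^4 - 2.5569*w^3 + 1.4347*w^2 + 3.8136*w - 1.8522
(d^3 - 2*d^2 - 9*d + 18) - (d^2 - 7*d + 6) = d^3 - 3*d^2 - 2*d + 12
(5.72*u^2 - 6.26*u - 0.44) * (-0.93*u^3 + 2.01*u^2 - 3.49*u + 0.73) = -5.3196*u^5 + 17.319*u^4 - 32.1362*u^3 + 25.1386*u^2 - 3.0342*u - 0.3212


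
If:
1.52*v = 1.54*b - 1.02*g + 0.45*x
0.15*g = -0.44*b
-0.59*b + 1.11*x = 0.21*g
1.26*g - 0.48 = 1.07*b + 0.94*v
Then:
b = -0.06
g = 0.19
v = -0.19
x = 0.00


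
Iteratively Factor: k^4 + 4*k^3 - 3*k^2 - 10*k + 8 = (k + 2)*(k^3 + 2*k^2 - 7*k + 4) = (k + 2)*(k + 4)*(k^2 - 2*k + 1) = (k - 1)*(k + 2)*(k + 4)*(k - 1)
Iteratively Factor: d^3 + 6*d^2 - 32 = (d - 2)*(d^2 + 8*d + 16) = (d - 2)*(d + 4)*(d + 4)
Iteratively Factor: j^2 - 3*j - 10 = (j + 2)*(j - 5)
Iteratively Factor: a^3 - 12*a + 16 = (a + 4)*(a^2 - 4*a + 4) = (a - 2)*(a + 4)*(a - 2)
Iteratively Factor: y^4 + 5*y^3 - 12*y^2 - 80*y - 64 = (y + 4)*(y^3 + y^2 - 16*y - 16) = (y - 4)*(y + 4)*(y^2 + 5*y + 4) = (y - 4)*(y + 1)*(y + 4)*(y + 4)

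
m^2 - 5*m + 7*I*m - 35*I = (m - 5)*(m + 7*I)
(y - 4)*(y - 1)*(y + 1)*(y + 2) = y^4 - 2*y^3 - 9*y^2 + 2*y + 8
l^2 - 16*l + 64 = (l - 8)^2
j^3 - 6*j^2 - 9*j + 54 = (j - 6)*(j - 3)*(j + 3)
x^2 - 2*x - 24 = (x - 6)*(x + 4)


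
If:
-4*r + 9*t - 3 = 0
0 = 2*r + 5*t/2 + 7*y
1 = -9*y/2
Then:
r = 13/56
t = 55/126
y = -2/9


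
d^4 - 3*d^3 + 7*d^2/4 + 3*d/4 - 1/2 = (d - 2)*(d - 1)*(d - 1/2)*(d + 1/2)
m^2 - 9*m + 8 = (m - 8)*(m - 1)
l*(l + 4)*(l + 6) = l^3 + 10*l^2 + 24*l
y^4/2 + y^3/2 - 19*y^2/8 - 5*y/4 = y*(y/2 + 1/4)*(y - 2)*(y + 5/2)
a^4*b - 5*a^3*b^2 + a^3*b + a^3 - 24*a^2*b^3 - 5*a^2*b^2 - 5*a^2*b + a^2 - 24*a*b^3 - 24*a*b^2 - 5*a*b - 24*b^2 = (a + 1)*(a - 8*b)*(a + 3*b)*(a*b + 1)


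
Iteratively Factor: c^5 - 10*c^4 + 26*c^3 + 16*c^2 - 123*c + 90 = (c - 1)*(c^4 - 9*c^3 + 17*c^2 + 33*c - 90) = (c - 3)*(c - 1)*(c^3 - 6*c^2 - c + 30) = (c - 3)^2*(c - 1)*(c^2 - 3*c - 10) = (c - 3)^2*(c - 1)*(c + 2)*(c - 5)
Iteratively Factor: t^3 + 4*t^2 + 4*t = (t + 2)*(t^2 + 2*t) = (t + 2)^2*(t)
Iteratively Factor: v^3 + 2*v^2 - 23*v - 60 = (v + 3)*(v^2 - v - 20) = (v + 3)*(v + 4)*(v - 5)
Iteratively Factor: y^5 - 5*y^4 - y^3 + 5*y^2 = (y - 5)*(y^4 - y^2) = y*(y - 5)*(y^3 - y) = y^2*(y - 5)*(y^2 - 1) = y^2*(y - 5)*(y - 1)*(y + 1)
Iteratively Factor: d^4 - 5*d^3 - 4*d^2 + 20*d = (d - 5)*(d^3 - 4*d) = (d - 5)*(d - 2)*(d^2 + 2*d) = d*(d - 5)*(d - 2)*(d + 2)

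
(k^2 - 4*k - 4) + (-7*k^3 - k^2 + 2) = -7*k^3 - 4*k - 2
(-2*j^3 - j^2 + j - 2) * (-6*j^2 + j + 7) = 12*j^5 + 4*j^4 - 21*j^3 + 6*j^2 + 5*j - 14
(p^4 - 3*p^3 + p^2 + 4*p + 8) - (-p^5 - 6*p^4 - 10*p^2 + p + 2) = p^5 + 7*p^4 - 3*p^3 + 11*p^2 + 3*p + 6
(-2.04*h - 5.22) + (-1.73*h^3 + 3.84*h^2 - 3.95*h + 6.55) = -1.73*h^3 + 3.84*h^2 - 5.99*h + 1.33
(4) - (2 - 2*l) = 2*l + 2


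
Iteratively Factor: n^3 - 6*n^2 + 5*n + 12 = (n + 1)*(n^2 - 7*n + 12) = (n - 3)*(n + 1)*(n - 4)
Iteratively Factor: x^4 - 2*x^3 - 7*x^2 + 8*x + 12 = (x - 3)*(x^3 + x^2 - 4*x - 4) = (x - 3)*(x + 1)*(x^2 - 4) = (x - 3)*(x + 1)*(x + 2)*(x - 2)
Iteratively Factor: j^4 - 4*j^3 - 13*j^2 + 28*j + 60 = (j - 3)*(j^3 - j^2 - 16*j - 20) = (j - 5)*(j - 3)*(j^2 + 4*j + 4) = (j - 5)*(j - 3)*(j + 2)*(j + 2)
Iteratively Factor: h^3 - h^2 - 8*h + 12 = (h - 2)*(h^2 + h - 6) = (h - 2)*(h + 3)*(h - 2)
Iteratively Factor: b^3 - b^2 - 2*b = (b)*(b^2 - b - 2) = b*(b + 1)*(b - 2)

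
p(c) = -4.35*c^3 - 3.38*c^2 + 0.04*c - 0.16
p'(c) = -13.05*c^2 - 6.76*c + 0.04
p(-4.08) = 238.85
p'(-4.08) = -189.61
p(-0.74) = -0.28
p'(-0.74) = -2.10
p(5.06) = -650.06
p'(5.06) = -368.29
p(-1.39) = 4.94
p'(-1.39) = -15.78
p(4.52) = -470.74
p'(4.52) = -297.13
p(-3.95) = 215.04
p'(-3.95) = -176.87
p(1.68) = -30.26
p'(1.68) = -48.15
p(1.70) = -31.23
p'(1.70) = -49.17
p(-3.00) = 86.75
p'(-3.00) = -97.13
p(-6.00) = 817.52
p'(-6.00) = -429.20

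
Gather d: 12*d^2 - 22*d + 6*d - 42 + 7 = 12*d^2 - 16*d - 35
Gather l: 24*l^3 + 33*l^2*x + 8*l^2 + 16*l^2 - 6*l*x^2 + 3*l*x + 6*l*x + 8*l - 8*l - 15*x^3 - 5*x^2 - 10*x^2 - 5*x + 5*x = 24*l^3 + l^2*(33*x + 24) + l*(-6*x^2 + 9*x) - 15*x^3 - 15*x^2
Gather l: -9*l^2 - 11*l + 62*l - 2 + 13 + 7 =-9*l^2 + 51*l + 18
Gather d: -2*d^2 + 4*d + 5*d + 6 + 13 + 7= -2*d^2 + 9*d + 26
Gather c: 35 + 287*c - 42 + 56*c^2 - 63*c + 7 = 56*c^2 + 224*c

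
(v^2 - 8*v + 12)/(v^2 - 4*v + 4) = (v - 6)/(v - 2)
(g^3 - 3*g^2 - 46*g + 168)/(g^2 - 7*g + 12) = (g^2 + g - 42)/(g - 3)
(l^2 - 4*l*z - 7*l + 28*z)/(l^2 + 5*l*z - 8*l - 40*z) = (l^2 - 4*l*z - 7*l + 28*z)/(l^2 + 5*l*z - 8*l - 40*z)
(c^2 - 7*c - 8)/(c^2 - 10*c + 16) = (c + 1)/(c - 2)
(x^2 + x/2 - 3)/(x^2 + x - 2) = (x - 3/2)/(x - 1)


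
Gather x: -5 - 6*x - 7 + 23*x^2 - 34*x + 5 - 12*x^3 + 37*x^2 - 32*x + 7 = -12*x^3 + 60*x^2 - 72*x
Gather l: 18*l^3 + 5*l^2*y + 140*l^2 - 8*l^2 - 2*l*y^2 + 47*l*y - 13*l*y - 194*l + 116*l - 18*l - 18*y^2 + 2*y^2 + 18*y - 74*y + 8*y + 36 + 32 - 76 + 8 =18*l^3 + l^2*(5*y + 132) + l*(-2*y^2 + 34*y - 96) - 16*y^2 - 48*y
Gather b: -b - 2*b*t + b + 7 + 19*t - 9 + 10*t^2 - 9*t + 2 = -2*b*t + 10*t^2 + 10*t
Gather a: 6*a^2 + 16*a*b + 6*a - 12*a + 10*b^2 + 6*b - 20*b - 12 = 6*a^2 + a*(16*b - 6) + 10*b^2 - 14*b - 12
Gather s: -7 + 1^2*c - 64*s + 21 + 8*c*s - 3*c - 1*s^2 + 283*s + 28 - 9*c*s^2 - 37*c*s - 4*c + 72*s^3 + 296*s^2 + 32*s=-6*c + 72*s^3 + s^2*(295 - 9*c) + s*(251 - 29*c) + 42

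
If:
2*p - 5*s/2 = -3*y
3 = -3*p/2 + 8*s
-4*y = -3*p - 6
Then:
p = -114/121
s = 24/121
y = 96/121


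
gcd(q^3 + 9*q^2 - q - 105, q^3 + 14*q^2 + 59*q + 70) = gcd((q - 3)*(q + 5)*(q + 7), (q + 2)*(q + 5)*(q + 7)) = q^2 + 12*q + 35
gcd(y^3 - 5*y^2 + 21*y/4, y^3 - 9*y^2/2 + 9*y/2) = y^2 - 3*y/2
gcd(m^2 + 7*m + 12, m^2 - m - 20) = m + 4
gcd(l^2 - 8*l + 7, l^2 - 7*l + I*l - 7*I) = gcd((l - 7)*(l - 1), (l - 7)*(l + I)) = l - 7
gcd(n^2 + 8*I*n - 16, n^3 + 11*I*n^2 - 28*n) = n + 4*I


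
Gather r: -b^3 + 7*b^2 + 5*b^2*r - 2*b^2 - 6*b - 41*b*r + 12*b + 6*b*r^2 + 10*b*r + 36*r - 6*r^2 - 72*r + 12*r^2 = -b^3 + 5*b^2 + 6*b + r^2*(6*b + 6) + r*(5*b^2 - 31*b - 36)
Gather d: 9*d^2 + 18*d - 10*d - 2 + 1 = 9*d^2 + 8*d - 1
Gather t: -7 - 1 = -8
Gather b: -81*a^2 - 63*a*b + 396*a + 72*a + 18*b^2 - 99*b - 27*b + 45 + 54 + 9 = -81*a^2 + 468*a + 18*b^2 + b*(-63*a - 126) + 108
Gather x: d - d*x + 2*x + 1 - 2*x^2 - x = d - 2*x^2 + x*(1 - d) + 1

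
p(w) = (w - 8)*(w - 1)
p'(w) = 2*w - 9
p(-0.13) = 9.19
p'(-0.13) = -9.26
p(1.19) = -1.29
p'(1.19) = -6.62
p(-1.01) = 18.11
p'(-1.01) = -11.02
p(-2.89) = 42.36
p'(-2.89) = -14.78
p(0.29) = 5.47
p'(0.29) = -8.42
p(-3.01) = 44.15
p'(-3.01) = -15.02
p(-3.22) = 47.35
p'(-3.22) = -15.44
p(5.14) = -11.84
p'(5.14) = 1.28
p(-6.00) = 98.00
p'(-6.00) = -21.00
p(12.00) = 44.00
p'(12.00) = 15.00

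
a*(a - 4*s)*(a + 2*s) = a^3 - 2*a^2*s - 8*a*s^2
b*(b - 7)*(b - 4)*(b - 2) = b^4 - 13*b^3 + 50*b^2 - 56*b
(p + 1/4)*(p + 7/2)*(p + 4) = p^3 + 31*p^2/4 + 127*p/8 + 7/2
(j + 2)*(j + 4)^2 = j^3 + 10*j^2 + 32*j + 32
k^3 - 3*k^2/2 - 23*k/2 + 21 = (k - 3)*(k - 2)*(k + 7/2)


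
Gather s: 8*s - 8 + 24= 8*s + 16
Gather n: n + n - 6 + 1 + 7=2*n + 2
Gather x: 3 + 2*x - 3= 2*x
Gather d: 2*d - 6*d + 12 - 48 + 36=-4*d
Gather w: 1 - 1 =0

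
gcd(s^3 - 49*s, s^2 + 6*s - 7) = s + 7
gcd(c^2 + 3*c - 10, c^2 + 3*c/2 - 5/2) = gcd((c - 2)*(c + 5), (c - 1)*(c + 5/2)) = 1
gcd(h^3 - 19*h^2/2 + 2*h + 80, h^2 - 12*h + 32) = h^2 - 12*h + 32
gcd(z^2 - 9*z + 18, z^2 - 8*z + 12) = z - 6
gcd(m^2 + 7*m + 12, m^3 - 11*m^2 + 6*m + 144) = m + 3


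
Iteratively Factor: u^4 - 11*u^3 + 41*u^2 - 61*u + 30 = (u - 1)*(u^3 - 10*u^2 + 31*u - 30) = (u - 5)*(u - 1)*(u^2 - 5*u + 6) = (u - 5)*(u - 3)*(u - 1)*(u - 2)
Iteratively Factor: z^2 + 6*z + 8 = (z + 4)*(z + 2)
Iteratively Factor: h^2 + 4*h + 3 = (h + 1)*(h + 3)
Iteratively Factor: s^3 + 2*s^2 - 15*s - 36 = (s + 3)*(s^2 - s - 12) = (s - 4)*(s + 3)*(s + 3)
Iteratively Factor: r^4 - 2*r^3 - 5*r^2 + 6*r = (r)*(r^3 - 2*r^2 - 5*r + 6) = r*(r - 1)*(r^2 - r - 6) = r*(r - 3)*(r - 1)*(r + 2)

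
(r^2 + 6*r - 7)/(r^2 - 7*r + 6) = (r + 7)/(r - 6)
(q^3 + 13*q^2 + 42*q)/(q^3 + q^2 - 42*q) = (q + 6)/(q - 6)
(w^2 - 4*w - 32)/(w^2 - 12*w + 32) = (w + 4)/(w - 4)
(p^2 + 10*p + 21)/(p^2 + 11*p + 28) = (p + 3)/(p + 4)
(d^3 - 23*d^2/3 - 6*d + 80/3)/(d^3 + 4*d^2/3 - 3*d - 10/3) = (d - 8)/(d + 1)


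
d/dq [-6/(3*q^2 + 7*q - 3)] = 6*(6*q + 7)/(3*q^2 + 7*q - 3)^2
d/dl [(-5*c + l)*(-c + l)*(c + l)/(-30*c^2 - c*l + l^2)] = (35*c^4 + 290*c^3*l - 84*c^2*l^2 - 2*c*l^3 + l^4)/(900*c^4 + 60*c^3*l - 59*c^2*l^2 - 2*c*l^3 + l^4)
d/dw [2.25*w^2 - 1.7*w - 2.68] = 4.5*w - 1.7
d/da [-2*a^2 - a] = -4*a - 1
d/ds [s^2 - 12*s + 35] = 2*s - 12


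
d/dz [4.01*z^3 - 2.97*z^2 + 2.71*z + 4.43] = 12.03*z^2 - 5.94*z + 2.71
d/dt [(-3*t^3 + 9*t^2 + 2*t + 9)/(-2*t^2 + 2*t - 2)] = (3*t^4 - 6*t^3 + 20*t^2 - 11)/(2*(t^4 - 2*t^3 + 3*t^2 - 2*t + 1))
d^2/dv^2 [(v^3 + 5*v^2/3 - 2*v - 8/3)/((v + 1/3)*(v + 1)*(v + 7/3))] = 162*(-18*v^3 - 93*v^2 - 206*v - 159)/(729*v^6 + 5832*v^5 + 17253*v^4 + 22896*v^3 + 13419*v^2 + 3528*v + 343)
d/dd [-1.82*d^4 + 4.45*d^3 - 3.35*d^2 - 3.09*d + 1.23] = -7.28*d^3 + 13.35*d^2 - 6.7*d - 3.09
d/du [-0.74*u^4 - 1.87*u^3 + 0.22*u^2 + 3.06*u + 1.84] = -2.96*u^3 - 5.61*u^2 + 0.44*u + 3.06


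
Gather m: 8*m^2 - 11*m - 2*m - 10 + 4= 8*m^2 - 13*m - 6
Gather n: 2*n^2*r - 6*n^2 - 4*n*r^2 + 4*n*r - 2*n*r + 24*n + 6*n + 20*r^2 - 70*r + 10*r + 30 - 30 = n^2*(2*r - 6) + n*(-4*r^2 + 2*r + 30) + 20*r^2 - 60*r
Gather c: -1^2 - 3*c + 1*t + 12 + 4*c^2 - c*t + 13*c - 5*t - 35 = 4*c^2 + c*(10 - t) - 4*t - 24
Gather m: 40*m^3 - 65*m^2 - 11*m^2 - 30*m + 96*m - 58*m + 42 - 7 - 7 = 40*m^3 - 76*m^2 + 8*m + 28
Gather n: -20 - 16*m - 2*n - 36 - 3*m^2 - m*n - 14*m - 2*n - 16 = -3*m^2 - 30*m + n*(-m - 4) - 72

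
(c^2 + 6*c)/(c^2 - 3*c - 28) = c*(c + 6)/(c^2 - 3*c - 28)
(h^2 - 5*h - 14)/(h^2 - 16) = (h^2 - 5*h - 14)/(h^2 - 16)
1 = 1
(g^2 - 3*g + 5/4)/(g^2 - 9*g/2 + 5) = (g - 1/2)/(g - 2)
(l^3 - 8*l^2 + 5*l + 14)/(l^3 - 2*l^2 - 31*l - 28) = (l - 2)/(l + 4)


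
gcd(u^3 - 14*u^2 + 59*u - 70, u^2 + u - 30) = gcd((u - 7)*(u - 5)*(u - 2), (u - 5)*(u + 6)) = u - 5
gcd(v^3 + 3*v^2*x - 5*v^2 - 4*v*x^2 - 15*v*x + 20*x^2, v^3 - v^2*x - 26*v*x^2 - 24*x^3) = v + 4*x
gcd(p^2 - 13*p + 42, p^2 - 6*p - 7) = p - 7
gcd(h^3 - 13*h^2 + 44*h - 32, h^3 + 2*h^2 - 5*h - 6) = 1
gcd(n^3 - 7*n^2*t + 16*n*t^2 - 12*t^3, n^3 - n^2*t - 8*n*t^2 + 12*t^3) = n^2 - 4*n*t + 4*t^2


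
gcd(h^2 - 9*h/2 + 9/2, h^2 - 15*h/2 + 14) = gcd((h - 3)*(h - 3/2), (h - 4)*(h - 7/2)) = 1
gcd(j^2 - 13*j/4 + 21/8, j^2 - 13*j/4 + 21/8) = j^2 - 13*j/4 + 21/8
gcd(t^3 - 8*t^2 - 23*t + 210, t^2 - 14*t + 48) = t - 6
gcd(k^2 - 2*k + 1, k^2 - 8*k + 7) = k - 1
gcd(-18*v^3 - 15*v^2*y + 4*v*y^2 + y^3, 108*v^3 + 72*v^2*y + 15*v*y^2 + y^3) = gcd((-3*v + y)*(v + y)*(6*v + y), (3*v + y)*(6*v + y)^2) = 6*v + y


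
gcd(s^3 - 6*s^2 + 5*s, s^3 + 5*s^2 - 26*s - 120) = s - 5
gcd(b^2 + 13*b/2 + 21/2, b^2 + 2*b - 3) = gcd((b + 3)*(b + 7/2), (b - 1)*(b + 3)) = b + 3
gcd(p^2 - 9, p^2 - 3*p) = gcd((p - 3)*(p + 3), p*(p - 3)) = p - 3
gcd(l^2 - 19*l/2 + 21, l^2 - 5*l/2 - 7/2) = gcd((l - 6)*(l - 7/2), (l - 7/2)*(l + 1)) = l - 7/2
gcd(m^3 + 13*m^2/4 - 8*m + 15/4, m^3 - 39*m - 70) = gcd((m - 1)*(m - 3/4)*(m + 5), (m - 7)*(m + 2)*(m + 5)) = m + 5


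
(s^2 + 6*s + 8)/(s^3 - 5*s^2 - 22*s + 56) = (s + 2)/(s^2 - 9*s + 14)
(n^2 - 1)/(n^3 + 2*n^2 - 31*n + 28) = (n + 1)/(n^2 + 3*n - 28)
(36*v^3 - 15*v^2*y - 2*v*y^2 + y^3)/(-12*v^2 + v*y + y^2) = -3*v + y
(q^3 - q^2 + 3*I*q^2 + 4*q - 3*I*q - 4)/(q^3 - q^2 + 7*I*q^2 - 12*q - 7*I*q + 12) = (q - I)/(q + 3*I)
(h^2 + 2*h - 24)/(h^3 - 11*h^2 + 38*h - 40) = (h + 6)/(h^2 - 7*h + 10)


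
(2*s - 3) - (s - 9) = s + 6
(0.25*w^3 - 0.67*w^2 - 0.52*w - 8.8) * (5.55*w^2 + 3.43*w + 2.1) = 1.3875*w^5 - 2.861*w^4 - 4.6591*w^3 - 52.0306*w^2 - 31.276*w - 18.48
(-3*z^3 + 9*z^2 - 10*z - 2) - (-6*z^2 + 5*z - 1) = -3*z^3 + 15*z^2 - 15*z - 1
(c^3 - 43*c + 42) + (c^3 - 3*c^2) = 2*c^3 - 3*c^2 - 43*c + 42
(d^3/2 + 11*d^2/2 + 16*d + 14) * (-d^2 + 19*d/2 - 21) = -d^5/2 - 3*d^4/4 + 103*d^3/4 + 45*d^2/2 - 203*d - 294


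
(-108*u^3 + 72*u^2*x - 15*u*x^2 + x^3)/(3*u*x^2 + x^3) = (-108*u^3 + 72*u^2*x - 15*u*x^2 + x^3)/(x^2*(3*u + x))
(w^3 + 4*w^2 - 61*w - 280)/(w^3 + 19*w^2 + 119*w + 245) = (w - 8)/(w + 7)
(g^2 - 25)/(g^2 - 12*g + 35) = (g + 5)/(g - 7)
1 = 1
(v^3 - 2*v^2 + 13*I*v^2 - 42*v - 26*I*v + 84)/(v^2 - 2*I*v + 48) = (v^2 + v*(-2 + 7*I) - 14*I)/(v - 8*I)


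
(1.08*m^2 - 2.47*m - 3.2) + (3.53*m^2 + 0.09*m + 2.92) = 4.61*m^2 - 2.38*m - 0.28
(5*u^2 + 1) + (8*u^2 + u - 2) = 13*u^2 + u - 1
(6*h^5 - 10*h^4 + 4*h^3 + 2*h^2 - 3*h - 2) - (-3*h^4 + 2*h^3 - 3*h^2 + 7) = 6*h^5 - 7*h^4 + 2*h^3 + 5*h^2 - 3*h - 9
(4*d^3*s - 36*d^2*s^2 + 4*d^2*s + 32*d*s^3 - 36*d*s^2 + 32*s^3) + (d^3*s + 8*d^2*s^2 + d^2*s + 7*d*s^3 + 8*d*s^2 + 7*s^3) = 5*d^3*s - 28*d^2*s^2 + 5*d^2*s + 39*d*s^3 - 28*d*s^2 + 39*s^3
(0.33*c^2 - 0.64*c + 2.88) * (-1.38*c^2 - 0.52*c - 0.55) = -0.4554*c^4 + 0.7116*c^3 - 3.8231*c^2 - 1.1456*c - 1.584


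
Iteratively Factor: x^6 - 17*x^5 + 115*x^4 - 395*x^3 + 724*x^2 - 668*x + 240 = (x - 4)*(x^5 - 13*x^4 + 63*x^3 - 143*x^2 + 152*x - 60) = (x - 4)*(x - 2)*(x^4 - 11*x^3 + 41*x^2 - 61*x + 30) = (x - 5)*(x - 4)*(x - 2)*(x^3 - 6*x^2 + 11*x - 6) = (x - 5)*(x - 4)*(x - 2)*(x - 1)*(x^2 - 5*x + 6) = (x - 5)*(x - 4)*(x - 3)*(x - 2)*(x - 1)*(x - 2)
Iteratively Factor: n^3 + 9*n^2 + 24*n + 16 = (n + 4)*(n^2 + 5*n + 4) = (n + 1)*(n + 4)*(n + 4)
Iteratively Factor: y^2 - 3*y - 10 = (y + 2)*(y - 5)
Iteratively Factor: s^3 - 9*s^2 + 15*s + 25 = (s + 1)*(s^2 - 10*s + 25) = (s - 5)*(s + 1)*(s - 5)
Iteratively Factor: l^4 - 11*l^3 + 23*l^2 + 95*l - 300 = (l - 5)*(l^3 - 6*l^2 - 7*l + 60) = (l - 5)*(l + 3)*(l^2 - 9*l + 20) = (l - 5)*(l - 4)*(l + 3)*(l - 5)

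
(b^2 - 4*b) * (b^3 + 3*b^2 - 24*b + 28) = b^5 - b^4 - 36*b^3 + 124*b^2 - 112*b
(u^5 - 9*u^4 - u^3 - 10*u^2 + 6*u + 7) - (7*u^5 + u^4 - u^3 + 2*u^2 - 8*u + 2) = -6*u^5 - 10*u^4 - 12*u^2 + 14*u + 5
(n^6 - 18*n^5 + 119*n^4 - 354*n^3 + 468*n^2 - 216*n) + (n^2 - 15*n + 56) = n^6 - 18*n^5 + 119*n^4 - 354*n^3 + 469*n^2 - 231*n + 56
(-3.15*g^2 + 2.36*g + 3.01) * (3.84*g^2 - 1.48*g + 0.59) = -12.096*g^4 + 13.7244*g^3 + 6.2071*g^2 - 3.0624*g + 1.7759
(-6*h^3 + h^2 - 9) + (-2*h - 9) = -6*h^3 + h^2 - 2*h - 18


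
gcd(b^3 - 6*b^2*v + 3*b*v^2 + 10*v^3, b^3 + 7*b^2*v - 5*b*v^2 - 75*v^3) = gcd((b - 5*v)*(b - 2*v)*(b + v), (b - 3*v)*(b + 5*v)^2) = 1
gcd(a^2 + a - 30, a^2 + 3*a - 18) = a + 6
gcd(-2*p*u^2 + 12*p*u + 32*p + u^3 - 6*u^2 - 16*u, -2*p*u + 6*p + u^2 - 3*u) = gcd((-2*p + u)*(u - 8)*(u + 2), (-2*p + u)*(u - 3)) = 2*p - u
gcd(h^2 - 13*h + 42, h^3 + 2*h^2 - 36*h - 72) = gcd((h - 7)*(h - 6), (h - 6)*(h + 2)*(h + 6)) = h - 6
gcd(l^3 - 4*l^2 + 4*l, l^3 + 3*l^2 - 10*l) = l^2 - 2*l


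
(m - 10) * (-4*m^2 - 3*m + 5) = -4*m^3 + 37*m^2 + 35*m - 50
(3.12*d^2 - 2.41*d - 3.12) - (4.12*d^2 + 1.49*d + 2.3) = -1.0*d^2 - 3.9*d - 5.42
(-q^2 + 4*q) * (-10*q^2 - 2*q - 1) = 10*q^4 - 38*q^3 - 7*q^2 - 4*q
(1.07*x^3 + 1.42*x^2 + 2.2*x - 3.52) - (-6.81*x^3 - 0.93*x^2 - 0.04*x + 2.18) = 7.88*x^3 + 2.35*x^2 + 2.24*x - 5.7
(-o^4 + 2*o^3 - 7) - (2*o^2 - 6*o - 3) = -o^4 + 2*o^3 - 2*o^2 + 6*o - 4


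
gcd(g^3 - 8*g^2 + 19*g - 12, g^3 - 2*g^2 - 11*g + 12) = g^2 - 5*g + 4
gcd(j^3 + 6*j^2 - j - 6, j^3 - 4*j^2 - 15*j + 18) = j - 1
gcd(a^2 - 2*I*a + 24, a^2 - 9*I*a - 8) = 1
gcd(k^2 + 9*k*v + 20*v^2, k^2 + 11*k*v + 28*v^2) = k + 4*v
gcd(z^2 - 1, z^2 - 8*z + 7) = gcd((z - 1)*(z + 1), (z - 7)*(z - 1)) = z - 1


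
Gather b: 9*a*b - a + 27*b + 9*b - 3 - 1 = -a + b*(9*a + 36) - 4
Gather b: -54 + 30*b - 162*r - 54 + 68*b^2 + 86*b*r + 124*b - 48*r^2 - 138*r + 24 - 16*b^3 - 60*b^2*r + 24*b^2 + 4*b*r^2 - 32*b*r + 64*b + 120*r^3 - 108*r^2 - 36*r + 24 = -16*b^3 + b^2*(92 - 60*r) + b*(4*r^2 + 54*r + 218) + 120*r^3 - 156*r^2 - 336*r - 60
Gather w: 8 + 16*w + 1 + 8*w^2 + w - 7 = 8*w^2 + 17*w + 2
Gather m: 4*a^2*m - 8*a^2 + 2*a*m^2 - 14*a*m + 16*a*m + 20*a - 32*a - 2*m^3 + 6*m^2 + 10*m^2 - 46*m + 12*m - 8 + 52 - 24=-8*a^2 - 12*a - 2*m^3 + m^2*(2*a + 16) + m*(4*a^2 + 2*a - 34) + 20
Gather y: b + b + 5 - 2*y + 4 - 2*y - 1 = 2*b - 4*y + 8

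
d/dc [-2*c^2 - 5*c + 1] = -4*c - 5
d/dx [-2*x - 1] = -2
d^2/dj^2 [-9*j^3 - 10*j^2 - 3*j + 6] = -54*j - 20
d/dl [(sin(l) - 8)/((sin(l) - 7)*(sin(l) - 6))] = (16*sin(l) + cos(l)^2 - 63)*cos(l)/((sin(l) - 7)^2*(sin(l) - 6)^2)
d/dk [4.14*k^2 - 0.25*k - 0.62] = 8.28*k - 0.25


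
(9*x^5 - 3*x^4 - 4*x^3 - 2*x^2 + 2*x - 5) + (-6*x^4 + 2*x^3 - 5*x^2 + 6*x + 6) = 9*x^5 - 9*x^4 - 2*x^3 - 7*x^2 + 8*x + 1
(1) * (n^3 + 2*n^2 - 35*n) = n^3 + 2*n^2 - 35*n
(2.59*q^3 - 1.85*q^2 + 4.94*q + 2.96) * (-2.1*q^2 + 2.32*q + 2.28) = -5.439*q^5 + 9.8938*q^4 - 8.7608*q^3 + 1.0268*q^2 + 18.1304*q + 6.7488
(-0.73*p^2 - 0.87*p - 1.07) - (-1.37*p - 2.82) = -0.73*p^2 + 0.5*p + 1.75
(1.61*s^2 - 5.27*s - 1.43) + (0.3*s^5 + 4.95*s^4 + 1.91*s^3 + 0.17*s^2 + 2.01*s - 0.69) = 0.3*s^5 + 4.95*s^4 + 1.91*s^3 + 1.78*s^2 - 3.26*s - 2.12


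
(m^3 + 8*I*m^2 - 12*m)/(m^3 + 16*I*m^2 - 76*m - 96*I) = m/(m + 8*I)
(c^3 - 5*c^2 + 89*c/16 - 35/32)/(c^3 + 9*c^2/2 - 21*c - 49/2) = (16*c^2 - 24*c + 5)/(16*(c^2 + 8*c + 7))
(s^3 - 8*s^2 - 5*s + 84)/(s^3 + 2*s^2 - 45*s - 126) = (s - 4)/(s + 6)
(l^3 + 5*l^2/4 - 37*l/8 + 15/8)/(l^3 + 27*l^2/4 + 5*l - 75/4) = (l - 1/2)/(l + 5)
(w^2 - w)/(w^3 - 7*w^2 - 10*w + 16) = w/(w^2 - 6*w - 16)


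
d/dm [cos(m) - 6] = -sin(m)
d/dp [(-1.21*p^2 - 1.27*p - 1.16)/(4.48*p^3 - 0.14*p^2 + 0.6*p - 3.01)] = (5.4208*p^4 + 11.3792*p^3 + 14.6866*p^2 + 6.9594*p + 4.5187)/(20.0704*p^6 - 1.2544*p^5 + 5.3956*p^4 - 27.1376*p^3 + 1.2028*p^2 - 3.612*p + 9.0601)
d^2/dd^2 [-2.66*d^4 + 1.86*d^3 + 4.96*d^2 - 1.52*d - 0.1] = -31.92*d^2 + 11.16*d + 9.92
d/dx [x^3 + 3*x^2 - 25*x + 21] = 3*x^2 + 6*x - 25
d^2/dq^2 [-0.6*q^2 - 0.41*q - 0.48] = -1.20000000000000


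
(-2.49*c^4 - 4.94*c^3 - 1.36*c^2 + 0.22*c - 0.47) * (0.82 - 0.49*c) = 1.2201*c^5 + 0.3788*c^4 - 3.3844*c^3 - 1.223*c^2 + 0.4107*c - 0.3854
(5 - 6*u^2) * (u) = -6*u^3 + 5*u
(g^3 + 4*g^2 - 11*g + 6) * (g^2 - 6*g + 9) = g^5 - 2*g^4 - 26*g^3 + 108*g^2 - 135*g + 54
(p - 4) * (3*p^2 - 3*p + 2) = 3*p^3 - 15*p^2 + 14*p - 8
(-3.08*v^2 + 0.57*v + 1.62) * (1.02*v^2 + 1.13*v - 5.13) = -3.1416*v^4 - 2.899*v^3 + 18.0969*v^2 - 1.0935*v - 8.3106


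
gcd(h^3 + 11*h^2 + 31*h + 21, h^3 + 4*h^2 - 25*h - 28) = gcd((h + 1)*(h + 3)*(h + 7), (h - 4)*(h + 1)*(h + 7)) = h^2 + 8*h + 7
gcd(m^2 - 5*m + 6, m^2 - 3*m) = m - 3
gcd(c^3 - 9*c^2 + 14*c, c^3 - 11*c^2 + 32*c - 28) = c^2 - 9*c + 14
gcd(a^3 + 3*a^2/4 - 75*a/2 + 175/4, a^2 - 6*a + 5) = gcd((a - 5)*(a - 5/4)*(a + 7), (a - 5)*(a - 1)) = a - 5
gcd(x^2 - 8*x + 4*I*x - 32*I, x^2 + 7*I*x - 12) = x + 4*I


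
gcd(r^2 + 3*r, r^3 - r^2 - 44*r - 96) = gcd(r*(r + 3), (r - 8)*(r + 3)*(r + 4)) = r + 3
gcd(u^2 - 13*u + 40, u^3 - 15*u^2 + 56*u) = u - 8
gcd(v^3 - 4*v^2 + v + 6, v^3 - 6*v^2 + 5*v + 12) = v^2 - 2*v - 3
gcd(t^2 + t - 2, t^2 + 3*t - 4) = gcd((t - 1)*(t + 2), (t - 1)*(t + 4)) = t - 1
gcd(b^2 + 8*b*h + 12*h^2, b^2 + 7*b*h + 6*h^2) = b + 6*h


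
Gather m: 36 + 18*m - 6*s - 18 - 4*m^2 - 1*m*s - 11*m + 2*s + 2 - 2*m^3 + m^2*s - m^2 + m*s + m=-2*m^3 + m^2*(s - 5) + 8*m - 4*s + 20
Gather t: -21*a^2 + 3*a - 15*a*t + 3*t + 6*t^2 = -21*a^2 + 3*a + 6*t^2 + t*(3 - 15*a)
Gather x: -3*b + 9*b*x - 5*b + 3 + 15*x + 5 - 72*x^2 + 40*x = -8*b - 72*x^2 + x*(9*b + 55) + 8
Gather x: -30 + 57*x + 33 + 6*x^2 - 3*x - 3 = 6*x^2 + 54*x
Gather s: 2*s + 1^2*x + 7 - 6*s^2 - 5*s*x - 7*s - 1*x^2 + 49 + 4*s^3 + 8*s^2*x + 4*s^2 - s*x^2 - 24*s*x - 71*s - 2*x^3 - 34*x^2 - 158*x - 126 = 4*s^3 + s^2*(8*x - 2) + s*(-x^2 - 29*x - 76) - 2*x^3 - 35*x^2 - 157*x - 70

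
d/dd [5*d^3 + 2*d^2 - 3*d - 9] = 15*d^2 + 4*d - 3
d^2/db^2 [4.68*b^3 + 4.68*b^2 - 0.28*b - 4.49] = 28.08*b + 9.36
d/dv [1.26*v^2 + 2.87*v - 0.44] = 2.52*v + 2.87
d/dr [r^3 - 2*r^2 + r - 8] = 3*r^2 - 4*r + 1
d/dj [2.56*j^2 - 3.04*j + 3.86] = 5.12*j - 3.04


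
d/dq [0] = 0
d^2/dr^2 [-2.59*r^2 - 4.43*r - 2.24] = -5.18000000000000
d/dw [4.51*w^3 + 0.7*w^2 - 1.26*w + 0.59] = 13.53*w^2 + 1.4*w - 1.26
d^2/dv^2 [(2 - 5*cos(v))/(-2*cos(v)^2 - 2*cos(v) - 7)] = (-180*sin(v)^4*cos(v) + 52*sin(v)^4 - 22*sin(v)^2 - 368*cos(v) + 81*cos(3*v) + 10*cos(5*v) - 130)/(-2*sin(v)^2 + 2*cos(v) + 9)^3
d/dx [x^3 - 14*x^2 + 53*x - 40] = 3*x^2 - 28*x + 53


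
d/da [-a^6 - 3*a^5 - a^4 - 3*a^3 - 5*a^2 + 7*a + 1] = -6*a^5 - 15*a^4 - 4*a^3 - 9*a^2 - 10*a + 7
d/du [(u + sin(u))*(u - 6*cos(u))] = (u + sin(u))*(6*sin(u) + 1) + (u - 6*cos(u))*(cos(u) + 1)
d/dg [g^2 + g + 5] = 2*g + 1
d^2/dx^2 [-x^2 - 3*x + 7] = -2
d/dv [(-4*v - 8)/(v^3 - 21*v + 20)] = 4*(-v^3 + 21*v + 3*(v + 2)*(v^2 - 7) - 20)/(v^3 - 21*v + 20)^2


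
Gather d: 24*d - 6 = 24*d - 6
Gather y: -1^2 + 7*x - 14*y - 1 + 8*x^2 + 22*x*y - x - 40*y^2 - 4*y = 8*x^2 + 6*x - 40*y^2 + y*(22*x - 18) - 2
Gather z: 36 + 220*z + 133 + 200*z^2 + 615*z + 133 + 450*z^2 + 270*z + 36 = 650*z^2 + 1105*z + 338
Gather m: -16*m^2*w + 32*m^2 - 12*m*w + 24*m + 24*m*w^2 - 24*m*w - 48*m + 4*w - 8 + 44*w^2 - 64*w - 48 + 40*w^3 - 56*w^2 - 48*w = m^2*(32 - 16*w) + m*(24*w^2 - 36*w - 24) + 40*w^3 - 12*w^2 - 108*w - 56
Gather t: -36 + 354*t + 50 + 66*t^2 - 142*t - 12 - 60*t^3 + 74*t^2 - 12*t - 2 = -60*t^3 + 140*t^2 + 200*t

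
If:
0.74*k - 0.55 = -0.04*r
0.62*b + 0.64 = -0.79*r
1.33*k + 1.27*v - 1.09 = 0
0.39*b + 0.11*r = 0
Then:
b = 0.29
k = 0.80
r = -1.04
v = 0.02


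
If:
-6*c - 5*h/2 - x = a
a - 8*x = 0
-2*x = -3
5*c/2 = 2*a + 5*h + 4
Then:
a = 12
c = 2/29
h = -807/145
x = 3/2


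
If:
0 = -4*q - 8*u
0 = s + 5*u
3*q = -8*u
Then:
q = 0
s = 0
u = 0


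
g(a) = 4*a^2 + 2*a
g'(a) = 8*a + 2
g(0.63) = 2.85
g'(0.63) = 7.04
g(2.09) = 21.65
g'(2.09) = 18.72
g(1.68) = 14.65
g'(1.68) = 15.44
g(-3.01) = 30.22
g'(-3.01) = -22.08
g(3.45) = 54.51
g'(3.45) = 29.60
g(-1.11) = 2.71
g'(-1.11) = -6.88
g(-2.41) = 18.41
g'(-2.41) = -17.28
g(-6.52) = 157.00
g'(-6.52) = -50.16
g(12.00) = 600.00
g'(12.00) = 98.00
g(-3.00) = 30.00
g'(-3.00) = -22.00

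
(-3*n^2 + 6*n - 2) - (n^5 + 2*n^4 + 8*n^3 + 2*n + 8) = -n^5 - 2*n^4 - 8*n^3 - 3*n^2 + 4*n - 10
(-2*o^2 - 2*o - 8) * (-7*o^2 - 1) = 14*o^4 + 14*o^3 + 58*o^2 + 2*o + 8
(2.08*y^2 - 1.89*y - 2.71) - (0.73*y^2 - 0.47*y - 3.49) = 1.35*y^2 - 1.42*y + 0.78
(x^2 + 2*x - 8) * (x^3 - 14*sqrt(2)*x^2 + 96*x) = x^5 - 14*sqrt(2)*x^4 + 2*x^4 - 28*sqrt(2)*x^3 + 88*x^3 + 112*sqrt(2)*x^2 + 192*x^2 - 768*x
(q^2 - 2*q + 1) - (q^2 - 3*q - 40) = q + 41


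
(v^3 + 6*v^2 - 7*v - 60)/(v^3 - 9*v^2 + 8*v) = (v^3 + 6*v^2 - 7*v - 60)/(v*(v^2 - 9*v + 8))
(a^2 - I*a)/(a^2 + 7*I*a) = (a - I)/(a + 7*I)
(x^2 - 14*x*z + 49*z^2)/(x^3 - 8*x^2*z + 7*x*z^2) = (x - 7*z)/(x*(x - z))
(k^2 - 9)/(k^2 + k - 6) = (k - 3)/(k - 2)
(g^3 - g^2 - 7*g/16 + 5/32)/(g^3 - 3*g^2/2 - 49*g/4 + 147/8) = (32*g^3 - 32*g^2 - 14*g + 5)/(4*(8*g^3 - 12*g^2 - 98*g + 147))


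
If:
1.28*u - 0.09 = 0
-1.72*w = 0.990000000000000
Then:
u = 0.07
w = -0.58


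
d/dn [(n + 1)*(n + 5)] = 2*n + 6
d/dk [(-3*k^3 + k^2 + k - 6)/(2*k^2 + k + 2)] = (-6*k^4 - 6*k^3 - 19*k^2 + 28*k + 8)/(4*k^4 + 4*k^3 + 9*k^2 + 4*k + 4)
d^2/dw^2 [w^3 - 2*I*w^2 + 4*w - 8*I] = 6*w - 4*I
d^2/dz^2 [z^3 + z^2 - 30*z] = 6*z + 2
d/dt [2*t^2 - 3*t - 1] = 4*t - 3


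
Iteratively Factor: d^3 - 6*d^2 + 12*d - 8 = (d - 2)*(d^2 - 4*d + 4) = (d - 2)^2*(d - 2)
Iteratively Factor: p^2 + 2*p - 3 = (p - 1)*(p + 3)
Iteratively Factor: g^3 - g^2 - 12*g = (g - 4)*(g^2 + 3*g) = g*(g - 4)*(g + 3)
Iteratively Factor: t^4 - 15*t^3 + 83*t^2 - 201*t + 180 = (t - 4)*(t^3 - 11*t^2 + 39*t - 45) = (t - 4)*(t - 3)*(t^2 - 8*t + 15) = (t - 4)*(t - 3)^2*(t - 5)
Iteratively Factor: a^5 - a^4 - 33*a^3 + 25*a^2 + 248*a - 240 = (a - 3)*(a^4 + 2*a^3 - 27*a^2 - 56*a + 80) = (a - 3)*(a - 1)*(a^3 + 3*a^2 - 24*a - 80) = (a - 5)*(a - 3)*(a - 1)*(a^2 + 8*a + 16) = (a - 5)*(a - 3)*(a - 1)*(a + 4)*(a + 4)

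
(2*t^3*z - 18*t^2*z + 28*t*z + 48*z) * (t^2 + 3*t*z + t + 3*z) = 2*t^5*z + 6*t^4*z^2 - 16*t^4*z - 48*t^3*z^2 + 10*t^3*z + 30*t^2*z^2 + 76*t^2*z + 228*t*z^2 + 48*t*z + 144*z^2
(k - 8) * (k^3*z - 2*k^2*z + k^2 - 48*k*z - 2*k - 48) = k^4*z - 10*k^3*z + k^3 - 32*k^2*z - 10*k^2 + 384*k*z - 32*k + 384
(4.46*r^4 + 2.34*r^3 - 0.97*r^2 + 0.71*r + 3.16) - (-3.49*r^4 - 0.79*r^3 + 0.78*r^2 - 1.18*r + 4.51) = 7.95*r^4 + 3.13*r^3 - 1.75*r^2 + 1.89*r - 1.35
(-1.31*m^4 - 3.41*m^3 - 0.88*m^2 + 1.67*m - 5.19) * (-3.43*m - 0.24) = 4.4933*m^5 + 12.0107*m^4 + 3.8368*m^3 - 5.5169*m^2 + 17.4009*m + 1.2456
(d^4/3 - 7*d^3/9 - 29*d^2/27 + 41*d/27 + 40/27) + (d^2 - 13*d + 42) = d^4/3 - 7*d^3/9 - 2*d^2/27 - 310*d/27 + 1174/27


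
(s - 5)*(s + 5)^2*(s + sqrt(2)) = s^4 + sqrt(2)*s^3 + 5*s^3 - 25*s^2 + 5*sqrt(2)*s^2 - 125*s - 25*sqrt(2)*s - 125*sqrt(2)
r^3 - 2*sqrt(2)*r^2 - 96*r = r*(r - 8*sqrt(2))*(r + 6*sqrt(2))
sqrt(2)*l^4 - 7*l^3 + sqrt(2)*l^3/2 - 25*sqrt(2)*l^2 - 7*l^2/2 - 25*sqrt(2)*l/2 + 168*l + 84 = (l - 4*sqrt(2))*(l - 3*sqrt(2))*(l + 7*sqrt(2)/2)*(sqrt(2)*l + sqrt(2)/2)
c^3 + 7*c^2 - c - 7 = (c - 1)*(c + 1)*(c + 7)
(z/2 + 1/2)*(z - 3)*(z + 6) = z^3/2 + 2*z^2 - 15*z/2 - 9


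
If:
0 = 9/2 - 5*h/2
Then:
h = 9/5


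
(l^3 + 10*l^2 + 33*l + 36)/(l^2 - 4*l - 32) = (l^2 + 6*l + 9)/(l - 8)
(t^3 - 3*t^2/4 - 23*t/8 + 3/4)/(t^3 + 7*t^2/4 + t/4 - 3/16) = 2*(t - 2)/(2*t + 1)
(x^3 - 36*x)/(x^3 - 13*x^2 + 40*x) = (x^2 - 36)/(x^2 - 13*x + 40)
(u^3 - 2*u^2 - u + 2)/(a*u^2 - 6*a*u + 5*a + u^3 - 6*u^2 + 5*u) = (u^2 - u - 2)/(a*u - 5*a + u^2 - 5*u)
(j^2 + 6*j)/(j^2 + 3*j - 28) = j*(j + 6)/(j^2 + 3*j - 28)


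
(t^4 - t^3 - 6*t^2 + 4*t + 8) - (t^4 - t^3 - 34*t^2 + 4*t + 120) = 28*t^2 - 112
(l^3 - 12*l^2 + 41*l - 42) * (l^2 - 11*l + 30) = l^5 - 23*l^4 + 203*l^3 - 853*l^2 + 1692*l - 1260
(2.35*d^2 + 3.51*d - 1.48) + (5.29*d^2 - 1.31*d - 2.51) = 7.64*d^2 + 2.2*d - 3.99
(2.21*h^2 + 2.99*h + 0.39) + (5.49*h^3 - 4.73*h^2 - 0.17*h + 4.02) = 5.49*h^3 - 2.52*h^2 + 2.82*h + 4.41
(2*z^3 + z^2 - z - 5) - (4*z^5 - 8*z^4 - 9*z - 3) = -4*z^5 + 8*z^4 + 2*z^3 + z^2 + 8*z - 2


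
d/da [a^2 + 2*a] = 2*a + 2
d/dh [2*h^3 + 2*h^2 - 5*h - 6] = 6*h^2 + 4*h - 5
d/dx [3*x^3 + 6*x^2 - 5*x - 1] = 9*x^2 + 12*x - 5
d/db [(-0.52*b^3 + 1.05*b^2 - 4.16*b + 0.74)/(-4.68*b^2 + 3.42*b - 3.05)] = (2.4336*b^4 - 3.5568*b^3 - 11.1198*b^2 + 0.521399999999996*b + 10.1572)/(21.9024*b^4 - 32.0112*b^3 + 40.2444*b^2 - 20.862*b + 9.3025)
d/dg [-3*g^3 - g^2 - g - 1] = -9*g^2 - 2*g - 1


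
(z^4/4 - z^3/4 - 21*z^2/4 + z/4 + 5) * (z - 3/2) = z^5/4 - 5*z^4/8 - 39*z^3/8 + 65*z^2/8 + 37*z/8 - 15/2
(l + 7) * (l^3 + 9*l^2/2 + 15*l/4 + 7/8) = l^4 + 23*l^3/2 + 141*l^2/4 + 217*l/8 + 49/8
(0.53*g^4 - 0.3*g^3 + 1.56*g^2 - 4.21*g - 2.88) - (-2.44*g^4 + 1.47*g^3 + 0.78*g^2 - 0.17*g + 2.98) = 2.97*g^4 - 1.77*g^3 + 0.78*g^2 - 4.04*g - 5.86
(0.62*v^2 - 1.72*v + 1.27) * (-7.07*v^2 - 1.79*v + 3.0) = -4.3834*v^4 + 11.0506*v^3 - 4.0401*v^2 - 7.4333*v + 3.81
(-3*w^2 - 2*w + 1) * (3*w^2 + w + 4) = -9*w^4 - 9*w^3 - 11*w^2 - 7*w + 4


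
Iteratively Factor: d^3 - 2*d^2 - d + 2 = (d - 1)*(d^2 - d - 2) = (d - 2)*(d - 1)*(d + 1)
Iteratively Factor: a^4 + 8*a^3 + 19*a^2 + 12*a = (a)*(a^3 + 8*a^2 + 19*a + 12) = a*(a + 1)*(a^2 + 7*a + 12) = a*(a + 1)*(a + 3)*(a + 4)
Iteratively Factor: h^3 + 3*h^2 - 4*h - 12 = (h + 2)*(h^2 + h - 6) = (h - 2)*(h + 2)*(h + 3)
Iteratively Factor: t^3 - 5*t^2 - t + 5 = (t - 5)*(t^2 - 1) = (t - 5)*(t + 1)*(t - 1)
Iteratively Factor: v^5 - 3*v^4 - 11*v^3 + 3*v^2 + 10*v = (v - 5)*(v^4 + 2*v^3 - v^2 - 2*v) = (v - 5)*(v - 1)*(v^3 + 3*v^2 + 2*v) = (v - 5)*(v - 1)*(v + 1)*(v^2 + 2*v) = (v - 5)*(v - 1)*(v + 1)*(v + 2)*(v)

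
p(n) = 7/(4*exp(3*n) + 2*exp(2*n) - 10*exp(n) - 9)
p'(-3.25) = 0.03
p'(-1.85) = 0.09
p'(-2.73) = 0.05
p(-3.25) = -0.75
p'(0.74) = -3.06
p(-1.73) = -0.65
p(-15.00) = -0.78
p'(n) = 7*(-12*exp(3*n) - 4*exp(2*n) + 10*exp(n))/(4*exp(3*n) + 2*exp(2*n) - 10*exp(n) - 9)^2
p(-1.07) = -0.58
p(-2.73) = -0.73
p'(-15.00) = 0.00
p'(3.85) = -0.00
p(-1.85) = -0.67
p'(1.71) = -0.03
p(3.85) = 0.00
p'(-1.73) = 0.10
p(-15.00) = -0.78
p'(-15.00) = 0.00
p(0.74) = 0.45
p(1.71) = 0.01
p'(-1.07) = 0.12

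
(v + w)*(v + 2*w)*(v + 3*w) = v^3 + 6*v^2*w + 11*v*w^2 + 6*w^3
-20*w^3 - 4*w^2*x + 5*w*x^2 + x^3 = (-2*w + x)*(2*w + x)*(5*w + x)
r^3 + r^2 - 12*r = r*(r - 3)*(r + 4)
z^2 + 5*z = z*(z + 5)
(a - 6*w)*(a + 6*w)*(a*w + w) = a^3*w + a^2*w - 36*a*w^3 - 36*w^3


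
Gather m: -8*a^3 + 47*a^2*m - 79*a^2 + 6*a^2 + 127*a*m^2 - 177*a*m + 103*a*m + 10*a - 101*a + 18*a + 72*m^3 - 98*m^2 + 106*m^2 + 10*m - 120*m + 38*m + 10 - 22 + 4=-8*a^3 - 73*a^2 - 73*a + 72*m^3 + m^2*(127*a + 8) + m*(47*a^2 - 74*a - 72) - 8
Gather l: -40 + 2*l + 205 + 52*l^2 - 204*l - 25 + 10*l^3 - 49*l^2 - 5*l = 10*l^3 + 3*l^2 - 207*l + 140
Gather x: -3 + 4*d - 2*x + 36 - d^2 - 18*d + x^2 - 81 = -d^2 - 14*d + x^2 - 2*x - 48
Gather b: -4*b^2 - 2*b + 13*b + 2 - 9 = -4*b^2 + 11*b - 7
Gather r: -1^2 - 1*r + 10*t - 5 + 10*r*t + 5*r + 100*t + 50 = r*(10*t + 4) + 110*t + 44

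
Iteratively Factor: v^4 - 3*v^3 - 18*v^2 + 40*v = (v - 2)*(v^3 - v^2 - 20*v) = v*(v - 2)*(v^2 - v - 20) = v*(v - 5)*(v - 2)*(v + 4)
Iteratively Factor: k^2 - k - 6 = (k + 2)*(k - 3)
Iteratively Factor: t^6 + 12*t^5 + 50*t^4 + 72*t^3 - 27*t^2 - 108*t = (t + 3)*(t^5 + 9*t^4 + 23*t^3 + 3*t^2 - 36*t) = (t + 3)*(t + 4)*(t^4 + 5*t^3 + 3*t^2 - 9*t) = (t + 3)^2*(t + 4)*(t^3 + 2*t^2 - 3*t) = t*(t + 3)^2*(t + 4)*(t^2 + 2*t - 3) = t*(t + 3)^3*(t + 4)*(t - 1)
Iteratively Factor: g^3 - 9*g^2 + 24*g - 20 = (g - 2)*(g^2 - 7*g + 10) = (g - 5)*(g - 2)*(g - 2)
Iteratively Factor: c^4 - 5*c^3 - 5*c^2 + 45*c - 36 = (c - 1)*(c^3 - 4*c^2 - 9*c + 36) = (c - 3)*(c - 1)*(c^2 - c - 12) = (c - 3)*(c - 1)*(c + 3)*(c - 4)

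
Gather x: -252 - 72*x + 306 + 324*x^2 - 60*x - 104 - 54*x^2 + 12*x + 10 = 270*x^2 - 120*x - 40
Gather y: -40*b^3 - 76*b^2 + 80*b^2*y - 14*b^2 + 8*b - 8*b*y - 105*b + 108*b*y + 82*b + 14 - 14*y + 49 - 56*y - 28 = -40*b^3 - 90*b^2 - 15*b + y*(80*b^2 + 100*b - 70) + 35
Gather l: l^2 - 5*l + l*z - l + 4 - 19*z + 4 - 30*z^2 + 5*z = l^2 + l*(z - 6) - 30*z^2 - 14*z + 8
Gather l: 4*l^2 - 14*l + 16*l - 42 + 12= 4*l^2 + 2*l - 30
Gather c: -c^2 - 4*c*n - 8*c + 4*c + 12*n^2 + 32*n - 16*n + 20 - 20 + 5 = -c^2 + c*(-4*n - 4) + 12*n^2 + 16*n + 5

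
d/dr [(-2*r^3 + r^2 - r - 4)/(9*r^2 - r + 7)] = (-18*r^4 + 4*r^3 - 34*r^2 + 86*r - 11)/(81*r^4 - 18*r^3 + 127*r^2 - 14*r + 49)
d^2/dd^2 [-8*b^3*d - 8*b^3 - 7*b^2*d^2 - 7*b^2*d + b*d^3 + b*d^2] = 2*b*(-7*b + 3*d + 1)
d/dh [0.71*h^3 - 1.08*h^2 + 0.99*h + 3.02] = 2.13*h^2 - 2.16*h + 0.99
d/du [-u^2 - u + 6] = -2*u - 1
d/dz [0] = 0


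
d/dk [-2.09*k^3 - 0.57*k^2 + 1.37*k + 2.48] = -6.27*k^2 - 1.14*k + 1.37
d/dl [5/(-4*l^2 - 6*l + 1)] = 10*(4*l + 3)/(4*l^2 + 6*l - 1)^2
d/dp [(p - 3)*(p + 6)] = 2*p + 3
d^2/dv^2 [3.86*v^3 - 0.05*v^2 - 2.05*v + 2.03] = 23.16*v - 0.1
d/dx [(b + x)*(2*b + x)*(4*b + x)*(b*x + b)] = b*(8*b^3 + 28*b^2*x + 14*b^2 + 21*b*x^2 + 14*b*x + 4*x^3 + 3*x^2)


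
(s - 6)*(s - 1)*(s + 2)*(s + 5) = s^4 - 33*s^2 - 28*s + 60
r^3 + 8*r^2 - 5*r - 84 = (r - 3)*(r + 4)*(r + 7)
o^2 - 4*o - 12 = (o - 6)*(o + 2)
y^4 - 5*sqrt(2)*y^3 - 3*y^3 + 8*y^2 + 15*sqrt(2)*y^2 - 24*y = y*(y - 3)*(y - 4*sqrt(2))*(y - sqrt(2))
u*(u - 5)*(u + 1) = u^3 - 4*u^2 - 5*u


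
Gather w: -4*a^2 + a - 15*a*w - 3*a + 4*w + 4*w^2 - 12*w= -4*a^2 - 2*a + 4*w^2 + w*(-15*a - 8)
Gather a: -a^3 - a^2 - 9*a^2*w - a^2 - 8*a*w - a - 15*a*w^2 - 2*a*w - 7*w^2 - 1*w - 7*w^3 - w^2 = -a^3 + a^2*(-9*w - 2) + a*(-15*w^2 - 10*w - 1) - 7*w^3 - 8*w^2 - w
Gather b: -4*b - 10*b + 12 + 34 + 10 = 56 - 14*b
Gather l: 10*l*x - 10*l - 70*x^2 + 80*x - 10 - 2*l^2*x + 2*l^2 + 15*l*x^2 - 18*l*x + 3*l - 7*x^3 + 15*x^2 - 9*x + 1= l^2*(2 - 2*x) + l*(15*x^2 - 8*x - 7) - 7*x^3 - 55*x^2 + 71*x - 9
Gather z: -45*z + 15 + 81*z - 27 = 36*z - 12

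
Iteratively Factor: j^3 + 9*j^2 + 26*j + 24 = (j + 4)*(j^2 + 5*j + 6) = (j + 3)*(j + 4)*(j + 2)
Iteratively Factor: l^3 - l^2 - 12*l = (l + 3)*(l^2 - 4*l) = l*(l + 3)*(l - 4)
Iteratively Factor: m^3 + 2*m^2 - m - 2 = (m + 2)*(m^2 - 1) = (m + 1)*(m + 2)*(m - 1)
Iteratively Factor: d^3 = (d)*(d^2) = d^2*(d)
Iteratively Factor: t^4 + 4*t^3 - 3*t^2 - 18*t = (t + 3)*(t^3 + t^2 - 6*t) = (t - 2)*(t + 3)*(t^2 + 3*t) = t*(t - 2)*(t + 3)*(t + 3)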